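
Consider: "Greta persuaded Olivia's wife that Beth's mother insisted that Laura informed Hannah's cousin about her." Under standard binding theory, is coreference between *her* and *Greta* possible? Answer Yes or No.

*Greta* is an R-expression; Principle C requires it to be free (not bound by any c-commanding expression).
— her: second object of the clause headed by 'informed'; the pronoun does not c-command the R-expression — coreference allowed.

Yes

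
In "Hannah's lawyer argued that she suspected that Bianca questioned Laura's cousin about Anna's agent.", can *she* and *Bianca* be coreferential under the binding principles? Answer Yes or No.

No

*Bianca* is an R-expression; Principle C requires it to be free (not bound by any c-commanding expression).
— she: subject of the clause headed by 'suspected'; the pronoun c-commands the R-expression — coreference blocked (Principle C).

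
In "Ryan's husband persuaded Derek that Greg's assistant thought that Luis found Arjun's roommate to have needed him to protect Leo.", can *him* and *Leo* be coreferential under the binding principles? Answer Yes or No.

No

*Leo* is an R-expression; Principle C requires it to be free (not bound by any c-commanding expression).
— him: subject of the clause headed by 'protect'; the pronoun c-commands the R-expression — coreference blocked (Principle C).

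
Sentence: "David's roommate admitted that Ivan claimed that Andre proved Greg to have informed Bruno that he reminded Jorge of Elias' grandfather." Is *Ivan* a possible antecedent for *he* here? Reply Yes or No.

Yes

*he* is a pronoun; Principle B requires it to be free in its binding domain — the clause headed by 'reminded'.
— Ivan: subject of the clause headed by 'claimed'; c-commands the pronoun but lies outside its binding domain — allowed.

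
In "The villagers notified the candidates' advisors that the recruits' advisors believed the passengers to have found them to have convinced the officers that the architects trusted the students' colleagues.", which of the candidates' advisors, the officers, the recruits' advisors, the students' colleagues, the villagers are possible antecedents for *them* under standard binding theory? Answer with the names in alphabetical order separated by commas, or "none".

*them* is a pronoun; Principle B requires it to be free in its binding domain — the clause headed by 'found'.
— the candidates' advisors: object of the matrix clause; c-commands the pronoun but lies outside its binding domain — allowed.
— the officers: object of the clause headed by 'convinced'; is c-commanded by the pronoun; coreference would bind this R-expression — blocked (Principle C).
— the recruits' advisors: subject of the clause headed by 'believed'; c-commands the pronoun but lies outside its binding domain — allowed.
— the students' colleagues: object of the clause headed by 'trusted'; is c-commanded by the pronoun; coreference would bind this R-expression — blocked (Principle C).
— the villagers: subject of the matrix clause; c-commands the pronoun but lies outside its binding domain — allowed.

the candidates' advisors, the recruits' advisors, the villagers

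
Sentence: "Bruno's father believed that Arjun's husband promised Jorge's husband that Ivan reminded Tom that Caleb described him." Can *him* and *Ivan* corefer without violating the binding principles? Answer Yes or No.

*Ivan* is an R-expression; Principle C requires it to be free (not bound by any c-commanding expression).
— him: object of the clause headed by 'described'; the pronoun does not c-command the R-expression — coreference allowed.

Yes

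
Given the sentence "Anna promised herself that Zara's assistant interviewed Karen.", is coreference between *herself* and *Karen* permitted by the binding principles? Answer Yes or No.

No

*herself* is a reflexive; Principle A requires it to be bound within its binding domain — the matrix clause.
— Karen: object of the clause headed by 'interviewed'; does not c-command the reflexive — cannot bind it (Principle A).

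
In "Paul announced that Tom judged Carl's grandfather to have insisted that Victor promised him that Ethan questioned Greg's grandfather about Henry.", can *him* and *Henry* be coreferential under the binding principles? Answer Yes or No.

*Henry* is an R-expression; Principle C requires it to be free (not bound by any c-commanding expression).
— him: object of the clause headed by 'promised'; the pronoun c-commands the R-expression — coreference blocked (Principle C).

No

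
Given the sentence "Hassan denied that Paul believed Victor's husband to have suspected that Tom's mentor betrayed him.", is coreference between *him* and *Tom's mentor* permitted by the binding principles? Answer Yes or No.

No

*him* is a pronoun; Principle B requires it to be free in its binding domain — the clause headed by 'betrayed'.
— Tom's mentor: subject of the clause headed by 'betrayed'; c-commands the pronoun within its binding domain — blocked (Principle B).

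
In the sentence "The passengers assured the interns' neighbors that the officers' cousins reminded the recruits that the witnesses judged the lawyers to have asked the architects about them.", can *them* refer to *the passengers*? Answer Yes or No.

Yes

*them* is a pronoun; Principle B requires it to be free in its binding domain — the clause headed by 'asked'.
— the passengers: subject of the matrix clause; c-commands the pronoun but lies outside its binding domain — allowed.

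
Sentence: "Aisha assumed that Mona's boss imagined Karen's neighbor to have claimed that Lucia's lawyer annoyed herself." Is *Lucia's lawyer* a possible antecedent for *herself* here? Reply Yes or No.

Yes

*herself* is a reflexive; Principle A requires it to be bound within its binding domain — the clause headed by 'annoyed'.
— Lucia's lawyer: subject of the clause headed by 'annoyed'; c-commands the reflexive within its binding domain — allowed (Principle A).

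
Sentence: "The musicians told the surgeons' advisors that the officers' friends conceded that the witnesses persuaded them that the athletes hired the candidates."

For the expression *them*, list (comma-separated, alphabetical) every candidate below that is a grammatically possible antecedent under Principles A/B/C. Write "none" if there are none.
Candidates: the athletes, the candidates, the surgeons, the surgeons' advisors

*them* is a pronoun; Principle B requires it to be free in its binding domain — the clause headed by 'persuaded'.
— the athletes: subject of the clause headed by 'hired'; is c-commanded by the pronoun; coreference would bind this R-expression — blocked (Principle C).
— the candidates: object of the clause headed by 'hired'; is c-commanded by the pronoun; coreference would bind this R-expression — blocked (Principle C).
— the surgeons: possessor inside the object DP of the matrix clause; does not c-command the pronoun — Principle B does not apply; allowed.
— the surgeons' advisors: object of the matrix clause; c-commands the pronoun but lies outside its binding domain — allowed.

the surgeons, the surgeons' advisors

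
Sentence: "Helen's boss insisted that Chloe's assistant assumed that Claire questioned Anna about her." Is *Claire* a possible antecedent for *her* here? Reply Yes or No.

No

*her* is a pronoun; Principle B requires it to be free in its binding domain — the clause headed by 'questioned'.
— Claire: subject of the clause headed by 'questioned'; c-commands the pronoun within its binding domain — blocked (Principle B).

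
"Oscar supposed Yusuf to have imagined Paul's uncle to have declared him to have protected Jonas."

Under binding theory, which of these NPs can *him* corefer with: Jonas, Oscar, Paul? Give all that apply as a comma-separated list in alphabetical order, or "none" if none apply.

*him* is a pronoun; Principle B requires it to be free in its binding domain — the clause headed by 'declared'.
— Jonas: object of the clause headed by 'protected'; is c-commanded by the pronoun; coreference would bind this R-expression — blocked (Principle C).
— Oscar: subject of the matrix clause; c-commands the pronoun but lies outside its binding domain — allowed.
— Paul: possessor inside the subject DP of the clause headed by 'declared'; does not c-command the pronoun — Principle B does not apply; allowed.

Oscar, Paul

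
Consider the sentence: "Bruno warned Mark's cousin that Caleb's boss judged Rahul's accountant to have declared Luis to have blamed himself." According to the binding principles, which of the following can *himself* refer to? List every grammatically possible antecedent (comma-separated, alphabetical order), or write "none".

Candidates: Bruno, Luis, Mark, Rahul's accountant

Luis

*himself* is a reflexive; Principle A requires it to be bound within its binding domain — the clause headed by 'blamed'.
— Bruno: subject of the matrix clause; c-commands the reflexive but lies outside its binding domain — cannot bind it (Principle A).
— Luis: subject of the clause headed by 'blamed'; c-commands the reflexive within its binding domain — allowed (Principle A).
— Mark: possessor inside the object DP of the matrix clause; does not c-command the reflexive — cannot bind it (Principle A).
— Rahul's accountant: subject of the clause headed by 'declared'; c-commands the reflexive but lies outside its binding domain — cannot bind it (Principle A).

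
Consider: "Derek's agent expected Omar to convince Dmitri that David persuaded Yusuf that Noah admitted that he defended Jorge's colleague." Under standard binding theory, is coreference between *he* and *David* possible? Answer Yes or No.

*David* is an R-expression; Principle C requires it to be free (not bound by any c-commanding expression).
— he: subject of the clause headed by 'defended'; the pronoun does not c-command the R-expression — coreference allowed.

Yes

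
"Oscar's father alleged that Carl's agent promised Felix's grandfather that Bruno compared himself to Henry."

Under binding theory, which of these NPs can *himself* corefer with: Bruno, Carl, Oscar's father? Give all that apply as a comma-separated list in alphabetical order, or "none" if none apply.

*himself* is a reflexive; Principle A requires it to be bound within its binding domain — the clause headed by 'compared'.
— Bruno: subject of the clause headed by 'compared'; c-commands the reflexive within its binding domain — allowed (Principle A).
— Carl: possessor inside the subject DP of the clause headed by 'promised'; does not c-command the reflexive — cannot bind it (Principle A).
— Oscar's father: subject of the matrix clause; c-commands the reflexive but lies outside its binding domain — cannot bind it (Principle A).

Bruno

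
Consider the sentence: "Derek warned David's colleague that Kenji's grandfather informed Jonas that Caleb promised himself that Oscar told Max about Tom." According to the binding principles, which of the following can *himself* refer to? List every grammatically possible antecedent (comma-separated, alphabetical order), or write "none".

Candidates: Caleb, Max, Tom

Caleb

*himself* is a reflexive; Principle A requires it to be bound within its binding domain — the clause headed by 'promised'.
— Caleb: subject of the clause headed by 'promised'; c-commands the reflexive within its binding domain — allowed (Principle A).
— Max: object of the clause headed by 'told'; does not c-command the reflexive — cannot bind it (Principle A).
— Tom: second object of the clause headed by 'told'; does not c-command the reflexive — cannot bind it (Principle A).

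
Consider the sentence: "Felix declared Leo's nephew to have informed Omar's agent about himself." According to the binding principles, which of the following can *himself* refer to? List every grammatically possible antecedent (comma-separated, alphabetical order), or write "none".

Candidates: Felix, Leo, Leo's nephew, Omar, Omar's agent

Leo's nephew, Omar's agent

*himself* is a reflexive; Principle A requires it to be bound within its binding domain — the clause headed by 'informed'.
— Felix: subject of the matrix clause; c-commands the reflexive but lies outside its binding domain — cannot bind it (Principle A).
— Leo: possessor inside the subject DP of the clause headed by 'informed'; does not c-command the reflexive — cannot bind it (Principle A).
— Leo's nephew: subject of the clause headed by 'informed'; c-commands the reflexive within its binding domain — allowed (Principle A).
— Omar: possessor inside the object DP of the clause headed by 'informed'; does not c-command the reflexive — cannot bind it (Principle A).
— Omar's agent: object of the clause headed by 'informed'; c-commands the reflexive within its binding domain — allowed (Principle A).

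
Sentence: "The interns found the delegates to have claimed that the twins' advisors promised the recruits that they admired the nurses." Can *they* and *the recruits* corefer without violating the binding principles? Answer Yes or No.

*the recruits* is an R-expression; Principle C requires it to be free (not bound by any c-commanding expression).
— they: subject of the clause headed by 'admired'; the pronoun does not c-command the R-expression — coreference allowed.

Yes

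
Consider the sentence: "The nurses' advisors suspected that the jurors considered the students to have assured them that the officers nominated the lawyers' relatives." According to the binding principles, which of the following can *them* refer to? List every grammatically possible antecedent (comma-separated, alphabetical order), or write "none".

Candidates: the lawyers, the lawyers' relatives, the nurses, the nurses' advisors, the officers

*them* is a pronoun; Principle B requires it to be free in its binding domain — the clause headed by 'assured'.
— the lawyers: possessor inside the object DP of the clause headed by 'nominated'; is c-commanded by the pronoun; coreference would bind this R-expression — blocked (Principle C).
— the lawyers' relatives: object of the clause headed by 'nominated'; is c-commanded by the pronoun; coreference would bind this R-expression — blocked (Principle C).
— the nurses: possessor inside the subject DP of the matrix clause; does not c-command the pronoun — Principle B does not apply; allowed.
— the nurses' advisors: subject of the matrix clause; c-commands the pronoun but lies outside its binding domain — allowed.
— the officers: subject of the clause headed by 'nominated'; is c-commanded by the pronoun; coreference would bind this R-expression — blocked (Principle C).

the nurses, the nurses' advisors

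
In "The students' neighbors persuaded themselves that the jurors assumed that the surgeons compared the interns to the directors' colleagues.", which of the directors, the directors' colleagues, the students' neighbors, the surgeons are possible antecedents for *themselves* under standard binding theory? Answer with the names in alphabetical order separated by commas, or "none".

the students' neighbors

*themselves* is a reflexive; Principle A requires it to be bound within its binding domain — the matrix clause.
— the directors: possessor inside the second object DP of the clause headed by 'compared'; does not c-command the reflexive — cannot bind it (Principle A).
— the directors' colleagues: second object of the clause headed by 'compared'; does not c-command the reflexive — cannot bind it (Principle A).
— the students' neighbors: subject of the matrix clause; c-commands the reflexive within its binding domain — allowed (Principle A).
— the surgeons: subject of the clause headed by 'compared'; does not c-command the reflexive — cannot bind it (Principle A).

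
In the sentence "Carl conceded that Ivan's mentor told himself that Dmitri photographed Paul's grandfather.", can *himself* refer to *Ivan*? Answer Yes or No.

*himself* is a reflexive; Principle A requires it to be bound within its binding domain — the clause headed by 'told'.
— Ivan: possessor inside the subject DP of the clause headed by 'told'; does not c-command the reflexive — cannot bind it (Principle A).

No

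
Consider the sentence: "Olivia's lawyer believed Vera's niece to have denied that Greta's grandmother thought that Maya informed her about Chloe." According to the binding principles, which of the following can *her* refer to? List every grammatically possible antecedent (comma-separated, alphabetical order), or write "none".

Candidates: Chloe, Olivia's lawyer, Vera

*her* is a pronoun; Principle B requires it to be free in its binding domain — the clause headed by 'informed'.
— Chloe: second object of the clause headed by 'informed'; is c-commanded by the pronoun; coreference would bind this R-expression — blocked (Principle C).
— Olivia's lawyer: subject of the matrix clause; c-commands the pronoun but lies outside its binding domain — allowed.
— Vera: possessor inside the subject DP of the clause headed by 'denied'; does not c-command the pronoun — Principle B does not apply; allowed.

Olivia's lawyer, Vera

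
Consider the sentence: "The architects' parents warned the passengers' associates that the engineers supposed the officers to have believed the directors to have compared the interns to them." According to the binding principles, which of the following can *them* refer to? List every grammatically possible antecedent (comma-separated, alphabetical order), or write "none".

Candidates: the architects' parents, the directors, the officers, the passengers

*them* is a pronoun; Principle B requires it to be free in its binding domain — the clause headed by 'compared'.
— the architects' parents: subject of the matrix clause; c-commands the pronoun but lies outside its binding domain — allowed.
— the directors: subject of the clause headed by 'compared'; c-commands the pronoun within its binding domain — blocked (Principle B).
— the officers: subject of the clause headed by 'believed'; c-commands the pronoun but lies outside its binding domain — allowed.
— the passengers: possessor inside the object DP of the matrix clause; does not c-command the pronoun — Principle B does not apply; allowed.

the architects' parents, the officers, the passengers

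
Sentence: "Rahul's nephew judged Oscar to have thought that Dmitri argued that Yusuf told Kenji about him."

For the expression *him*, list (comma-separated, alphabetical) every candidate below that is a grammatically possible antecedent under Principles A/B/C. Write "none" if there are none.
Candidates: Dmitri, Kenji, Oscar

Dmitri, Oscar

*him* is a pronoun; Principle B requires it to be free in its binding domain — the clause headed by 'told'.
— Dmitri: subject of the clause headed by 'argued'; c-commands the pronoun but lies outside its binding domain — allowed.
— Kenji: object of the clause headed by 'told'; c-commands the pronoun within its binding domain — blocked (Principle B).
— Oscar: subject of the clause headed by 'thought'; c-commands the pronoun but lies outside its binding domain — allowed.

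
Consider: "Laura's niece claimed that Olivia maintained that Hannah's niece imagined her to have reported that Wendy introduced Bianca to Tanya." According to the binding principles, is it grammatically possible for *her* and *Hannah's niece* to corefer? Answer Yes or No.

*her* is a pronoun; Principle B requires it to be free in its binding domain — the clause headed by 'imagined'.
— Hannah's niece: subject of the clause headed by 'imagined'; c-commands the pronoun within its binding domain — blocked (Principle B).

No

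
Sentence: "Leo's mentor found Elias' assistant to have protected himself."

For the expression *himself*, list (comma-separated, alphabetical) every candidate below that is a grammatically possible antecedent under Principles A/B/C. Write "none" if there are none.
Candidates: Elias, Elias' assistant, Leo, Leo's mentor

*himself* is a reflexive; Principle A requires it to be bound within its binding domain — the clause headed by 'protected'.
— Elias: possessor inside the subject DP of the clause headed by 'protected'; does not c-command the reflexive — cannot bind it (Principle A).
— Elias' assistant: subject of the clause headed by 'protected'; c-commands the reflexive within its binding domain — allowed (Principle A).
— Leo: possessor inside the subject DP of the matrix clause; does not c-command the reflexive — cannot bind it (Principle A).
— Leo's mentor: subject of the matrix clause; c-commands the reflexive but lies outside its binding domain — cannot bind it (Principle A).

Elias' assistant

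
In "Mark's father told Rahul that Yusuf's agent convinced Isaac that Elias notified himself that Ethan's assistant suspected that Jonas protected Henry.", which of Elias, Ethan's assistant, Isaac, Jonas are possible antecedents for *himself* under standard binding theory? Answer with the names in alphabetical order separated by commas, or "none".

*himself* is a reflexive; Principle A requires it to be bound within its binding domain — the clause headed by 'notified'.
— Elias: subject of the clause headed by 'notified'; c-commands the reflexive within its binding domain — allowed (Principle A).
— Ethan's assistant: subject of the clause headed by 'suspected'; does not c-command the reflexive — cannot bind it (Principle A).
— Isaac: object of the clause headed by 'convinced'; c-commands the reflexive but lies outside its binding domain — cannot bind it (Principle A).
— Jonas: subject of the clause headed by 'protected'; does not c-command the reflexive — cannot bind it (Principle A).

Elias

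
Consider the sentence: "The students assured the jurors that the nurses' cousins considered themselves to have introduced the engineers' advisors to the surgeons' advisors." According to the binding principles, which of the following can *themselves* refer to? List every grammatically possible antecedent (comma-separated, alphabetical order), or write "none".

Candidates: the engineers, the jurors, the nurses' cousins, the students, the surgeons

*themselves* is a reflexive; Principle A requires it to be bound within its binding domain — the clause headed by 'considered'.
— the engineers: possessor inside the object DP of the clause headed by 'introduced'; does not c-command the reflexive — cannot bind it (Principle A).
— the jurors: object of the matrix clause; c-commands the reflexive but lies outside its binding domain — cannot bind it (Principle A).
— the nurses' cousins: subject of the clause headed by 'considered'; c-commands the reflexive within its binding domain — allowed (Principle A).
— the students: subject of the matrix clause; c-commands the reflexive but lies outside its binding domain — cannot bind it (Principle A).
— the surgeons: possessor inside the second object DP of the clause headed by 'introduced'; does not c-command the reflexive — cannot bind it (Principle A).

the nurses' cousins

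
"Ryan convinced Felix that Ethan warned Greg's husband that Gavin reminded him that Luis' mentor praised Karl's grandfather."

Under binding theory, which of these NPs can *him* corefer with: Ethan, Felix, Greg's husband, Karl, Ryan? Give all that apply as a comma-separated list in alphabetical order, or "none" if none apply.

*him* is a pronoun; Principle B requires it to be free in its binding domain — the clause headed by 'reminded'.
— Ethan: subject of the clause headed by 'warned'; c-commands the pronoun but lies outside its binding domain — allowed.
— Felix: object of the matrix clause; c-commands the pronoun but lies outside its binding domain — allowed.
— Greg's husband: object of the clause headed by 'warned'; c-commands the pronoun but lies outside its binding domain — allowed.
— Karl: possessor inside the object DP of the clause headed by 'praised'; is c-commanded by the pronoun; coreference would bind this R-expression — blocked (Principle C).
— Ryan: subject of the matrix clause; c-commands the pronoun but lies outside its binding domain — allowed.

Ethan, Felix, Greg's husband, Ryan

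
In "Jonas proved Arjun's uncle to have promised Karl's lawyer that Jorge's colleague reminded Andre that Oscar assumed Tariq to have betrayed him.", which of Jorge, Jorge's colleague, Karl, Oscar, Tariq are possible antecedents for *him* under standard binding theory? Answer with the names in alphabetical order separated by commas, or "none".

Jorge, Jorge's colleague, Karl, Oscar

*him* is a pronoun; Principle B requires it to be free in its binding domain — the clause headed by 'betrayed'.
— Jorge: possessor inside the subject DP of the clause headed by 'reminded'; does not c-command the pronoun — Principle B does not apply; allowed.
— Jorge's colleague: subject of the clause headed by 'reminded'; c-commands the pronoun but lies outside its binding domain — allowed.
— Karl: possessor inside the object DP of the clause headed by 'promised'; does not c-command the pronoun — Principle B does not apply; allowed.
— Oscar: subject of the clause headed by 'assumed'; c-commands the pronoun but lies outside its binding domain — allowed.
— Tariq: subject of the clause headed by 'betrayed'; c-commands the pronoun within its binding domain — blocked (Principle B).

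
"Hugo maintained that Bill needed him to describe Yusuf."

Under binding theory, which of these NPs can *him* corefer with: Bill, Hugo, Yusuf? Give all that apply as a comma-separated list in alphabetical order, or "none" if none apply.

*him* is a pronoun; Principle B requires it to be free in its binding domain — the clause headed by 'needed'.
— Bill: subject of the clause headed by 'needed'; c-commands the pronoun within its binding domain — blocked (Principle B).
— Hugo: subject of the matrix clause; c-commands the pronoun but lies outside its binding domain — allowed.
— Yusuf: object of the clause headed by 'describe'; is c-commanded by the pronoun; coreference would bind this R-expression — blocked (Principle C).

Hugo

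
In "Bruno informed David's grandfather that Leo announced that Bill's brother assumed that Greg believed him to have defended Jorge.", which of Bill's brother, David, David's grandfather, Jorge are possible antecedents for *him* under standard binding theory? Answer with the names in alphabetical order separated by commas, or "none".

Bill's brother, David, David's grandfather

*him* is a pronoun; Principle B requires it to be free in its binding domain — the clause headed by 'believed'.
— Bill's brother: subject of the clause headed by 'assumed'; c-commands the pronoun but lies outside its binding domain — allowed.
— David: possessor inside the object DP of the matrix clause; does not c-command the pronoun — Principle B does not apply; allowed.
— David's grandfather: object of the matrix clause; c-commands the pronoun but lies outside its binding domain — allowed.
— Jorge: object of the clause headed by 'defended'; is c-commanded by the pronoun; coreference would bind this R-expression — blocked (Principle C).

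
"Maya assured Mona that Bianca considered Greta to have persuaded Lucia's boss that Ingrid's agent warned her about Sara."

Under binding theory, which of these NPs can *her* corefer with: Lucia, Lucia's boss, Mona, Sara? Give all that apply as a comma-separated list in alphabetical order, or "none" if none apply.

*her* is a pronoun; Principle B requires it to be free in its binding domain — the clause headed by 'warned'.
— Lucia: possessor inside the object DP of the clause headed by 'persuaded'; does not c-command the pronoun — Principle B does not apply; allowed.
— Lucia's boss: object of the clause headed by 'persuaded'; c-commands the pronoun but lies outside its binding domain — allowed.
— Mona: object of the matrix clause; c-commands the pronoun but lies outside its binding domain — allowed.
— Sara: second object of the clause headed by 'warned'; is c-commanded by the pronoun; coreference would bind this R-expression — blocked (Principle C).

Lucia, Lucia's boss, Mona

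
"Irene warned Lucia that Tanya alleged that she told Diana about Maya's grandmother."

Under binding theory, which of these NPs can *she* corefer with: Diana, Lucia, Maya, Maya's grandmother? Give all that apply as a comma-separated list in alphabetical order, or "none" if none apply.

Lucia

*she* is a pronoun; Principle B requires it to be free in its binding domain — the clause headed by 'told'.
— Diana: object of the clause headed by 'told'; is c-commanded by the pronoun; coreference would bind this R-expression — blocked (Principle C).
— Lucia: object of the matrix clause; c-commands the pronoun but lies outside its binding domain — allowed.
— Maya: possessor inside the second object DP of the clause headed by 'told'; is c-commanded by the pronoun; coreference would bind this R-expression — blocked (Principle C).
— Maya's grandmother: second object of the clause headed by 'told'; is c-commanded by the pronoun; coreference would bind this R-expression — blocked (Principle C).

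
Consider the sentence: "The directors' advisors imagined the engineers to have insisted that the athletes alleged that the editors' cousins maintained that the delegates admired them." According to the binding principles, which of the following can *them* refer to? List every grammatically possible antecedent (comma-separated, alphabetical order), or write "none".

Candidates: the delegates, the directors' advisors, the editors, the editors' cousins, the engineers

the directors' advisors, the editors, the editors' cousins, the engineers

*them* is a pronoun; Principle B requires it to be free in its binding domain — the clause headed by 'admired'.
— the delegates: subject of the clause headed by 'admired'; c-commands the pronoun within its binding domain — blocked (Principle B).
— the directors' advisors: subject of the matrix clause; c-commands the pronoun but lies outside its binding domain — allowed.
— the editors: possessor inside the subject DP of the clause headed by 'maintained'; does not c-command the pronoun — Principle B does not apply; allowed.
— the editors' cousins: subject of the clause headed by 'maintained'; c-commands the pronoun but lies outside its binding domain — allowed.
— the engineers: subject of the clause headed by 'insisted'; c-commands the pronoun but lies outside its binding domain — allowed.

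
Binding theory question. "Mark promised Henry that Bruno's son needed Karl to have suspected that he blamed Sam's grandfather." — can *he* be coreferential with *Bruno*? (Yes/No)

*he* is a pronoun; Principle B requires it to be free in its binding domain — the clause headed by 'blamed'.
— Bruno: possessor inside the subject DP of the clause headed by 'needed'; does not c-command the pronoun — Principle B does not apply; allowed.

Yes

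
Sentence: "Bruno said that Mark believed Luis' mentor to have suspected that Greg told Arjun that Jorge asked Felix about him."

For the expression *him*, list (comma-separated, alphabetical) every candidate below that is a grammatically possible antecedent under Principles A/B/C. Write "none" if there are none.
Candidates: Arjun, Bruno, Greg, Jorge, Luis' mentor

Arjun, Bruno, Greg, Luis' mentor

*him* is a pronoun; Principle B requires it to be free in its binding domain — the clause headed by 'asked'.
— Arjun: object of the clause headed by 'told'; c-commands the pronoun but lies outside its binding domain — allowed.
— Bruno: subject of the matrix clause; c-commands the pronoun but lies outside its binding domain — allowed.
— Greg: subject of the clause headed by 'told'; c-commands the pronoun but lies outside its binding domain — allowed.
— Jorge: subject of the clause headed by 'asked'; c-commands the pronoun within its binding domain — blocked (Principle B).
— Luis' mentor: subject of the clause headed by 'suspected'; c-commands the pronoun but lies outside its binding domain — allowed.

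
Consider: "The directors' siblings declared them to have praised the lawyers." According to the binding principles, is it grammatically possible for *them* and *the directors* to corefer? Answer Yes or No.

Yes

*them* is a pronoun; Principle B requires it to be free in its binding domain — the matrix clause.
— the directors: possessor inside the subject DP of the matrix clause; does not c-command the pronoun — Principle B does not apply; allowed.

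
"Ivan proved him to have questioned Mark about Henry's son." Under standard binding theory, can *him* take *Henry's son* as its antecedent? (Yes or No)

*him* is a pronoun; Principle B requires it to be free in its binding domain — the matrix clause.
— Henry's son: second object of the clause headed by 'questioned'; is c-commanded by the pronoun; coreference would bind this R-expression — blocked (Principle C).

No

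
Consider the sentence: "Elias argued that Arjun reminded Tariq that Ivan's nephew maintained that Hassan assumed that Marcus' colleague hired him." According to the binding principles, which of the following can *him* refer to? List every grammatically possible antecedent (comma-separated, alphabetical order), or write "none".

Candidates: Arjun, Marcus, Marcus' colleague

*him* is a pronoun; Principle B requires it to be free in its binding domain — the clause headed by 'hired'.
— Arjun: subject of the clause headed by 'reminded'; c-commands the pronoun but lies outside its binding domain — allowed.
— Marcus: possessor inside the subject DP of the clause headed by 'hired'; does not c-command the pronoun — Principle B does not apply; allowed.
— Marcus' colleague: subject of the clause headed by 'hired'; c-commands the pronoun within its binding domain — blocked (Principle B).

Arjun, Marcus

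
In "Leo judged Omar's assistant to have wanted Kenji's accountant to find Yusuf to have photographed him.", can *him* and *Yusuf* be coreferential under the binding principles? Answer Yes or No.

No

*Yusuf* is an R-expression; Principle C requires it to be free (not bound by any c-commanding expression).
— him: object of the clause headed by 'photographed'; the R-expression locally c-commands the pronoun — coreference blocked (Principle B on the pronoun).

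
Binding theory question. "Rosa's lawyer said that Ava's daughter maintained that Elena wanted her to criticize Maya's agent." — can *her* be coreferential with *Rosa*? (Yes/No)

Yes

*her* is a pronoun; Principle B requires it to be free in its binding domain — the clause headed by 'wanted'.
— Rosa: possessor inside the subject DP of the matrix clause; does not c-command the pronoun — Principle B does not apply; allowed.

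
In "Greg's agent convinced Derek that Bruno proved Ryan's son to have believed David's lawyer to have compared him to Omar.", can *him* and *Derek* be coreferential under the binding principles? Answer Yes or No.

Yes

*Derek* is an R-expression; Principle C requires it to be free (not bound by any c-commanding expression).
— him: object of the clause headed by 'compared'; the pronoun does not c-command the R-expression — coreference allowed.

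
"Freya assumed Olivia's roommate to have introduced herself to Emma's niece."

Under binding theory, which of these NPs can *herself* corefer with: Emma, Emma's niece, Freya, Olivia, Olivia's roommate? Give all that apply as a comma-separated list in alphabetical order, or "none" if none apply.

Olivia's roommate

*herself* is a reflexive; Principle A requires it to be bound within its binding domain — the clause headed by 'introduced'.
— Emma: possessor inside the second object DP of the clause headed by 'introduced'; does not c-command the reflexive — cannot bind it (Principle A).
— Emma's niece: second object of the clause headed by 'introduced'; does not c-command the reflexive — cannot bind it (Principle A).
— Freya: subject of the matrix clause; c-commands the reflexive but lies outside its binding domain — cannot bind it (Principle A).
— Olivia: possessor inside the subject DP of the clause headed by 'introduced'; does not c-command the reflexive — cannot bind it (Principle A).
— Olivia's roommate: subject of the clause headed by 'introduced'; c-commands the reflexive within its binding domain — allowed (Principle A).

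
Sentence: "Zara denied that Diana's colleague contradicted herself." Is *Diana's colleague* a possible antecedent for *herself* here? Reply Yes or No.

Yes

*herself* is a reflexive; Principle A requires it to be bound within its binding domain — the clause headed by 'contradicted'.
— Diana's colleague: subject of the clause headed by 'contradicted'; c-commands the reflexive within its binding domain — allowed (Principle A).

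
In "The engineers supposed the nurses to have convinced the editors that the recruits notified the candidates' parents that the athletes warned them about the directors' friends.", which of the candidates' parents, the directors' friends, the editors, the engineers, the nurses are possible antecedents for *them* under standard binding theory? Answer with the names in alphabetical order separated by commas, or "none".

the candidates' parents, the editors, the engineers, the nurses

*them* is a pronoun; Principle B requires it to be free in its binding domain — the clause headed by 'warned'.
— the candidates' parents: object of the clause headed by 'notified'; c-commands the pronoun but lies outside its binding domain — allowed.
— the directors' friends: second object of the clause headed by 'warned'; is c-commanded by the pronoun; coreference would bind this R-expression — blocked (Principle C).
— the editors: object of the clause headed by 'convinced'; c-commands the pronoun but lies outside its binding domain — allowed.
— the engineers: subject of the matrix clause; c-commands the pronoun but lies outside its binding domain — allowed.
— the nurses: subject of the clause headed by 'convinced'; c-commands the pronoun but lies outside its binding domain — allowed.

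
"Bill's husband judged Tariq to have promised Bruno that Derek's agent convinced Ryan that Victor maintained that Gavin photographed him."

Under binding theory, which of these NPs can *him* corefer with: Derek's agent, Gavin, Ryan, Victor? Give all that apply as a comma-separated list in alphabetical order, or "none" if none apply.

*him* is a pronoun; Principle B requires it to be free in its binding domain — the clause headed by 'photographed'.
— Derek's agent: subject of the clause headed by 'convinced'; c-commands the pronoun but lies outside its binding domain — allowed.
— Gavin: subject of the clause headed by 'photographed'; c-commands the pronoun within its binding domain — blocked (Principle B).
— Ryan: object of the clause headed by 'convinced'; c-commands the pronoun but lies outside its binding domain — allowed.
— Victor: subject of the clause headed by 'maintained'; c-commands the pronoun but lies outside its binding domain — allowed.

Derek's agent, Ryan, Victor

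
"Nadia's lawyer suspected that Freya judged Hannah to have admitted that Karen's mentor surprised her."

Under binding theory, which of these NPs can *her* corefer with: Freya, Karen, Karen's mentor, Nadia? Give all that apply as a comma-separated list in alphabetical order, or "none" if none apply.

*her* is a pronoun; Principle B requires it to be free in its binding domain — the clause headed by 'surprised'.
— Freya: subject of the clause headed by 'judged'; c-commands the pronoun but lies outside its binding domain — allowed.
— Karen: possessor inside the subject DP of the clause headed by 'surprised'; does not c-command the pronoun — Principle B does not apply; allowed.
— Karen's mentor: subject of the clause headed by 'surprised'; c-commands the pronoun within its binding domain — blocked (Principle B).
— Nadia: possessor inside the subject DP of the matrix clause; does not c-command the pronoun — Principle B does not apply; allowed.

Freya, Karen, Nadia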